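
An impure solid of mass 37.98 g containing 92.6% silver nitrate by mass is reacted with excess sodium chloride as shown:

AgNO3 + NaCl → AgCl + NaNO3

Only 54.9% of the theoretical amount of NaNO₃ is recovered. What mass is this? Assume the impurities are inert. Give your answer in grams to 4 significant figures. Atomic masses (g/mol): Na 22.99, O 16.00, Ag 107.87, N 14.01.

9.661 g

Pure AgNO3 available = 37.98 g × 0.926 = 35.169 g.
M(AgNO3) = 107.87 + 14.01 + 3(16.00) = 169.88 g/mol.
M(NaNO3) = 22.99 + 14.01 + 3(16.00) = 85.00 g/mol.
n(AgNO3) = 35.169 g / 169.88 g/mol = 0.20703 mol.
From the equation the AgNO3:NaNO3 mole ratio is 1:1, so n(NaNO3) = 0.20703 × 1/1 = 0.20703 mol.
Mass of NaNO3 = 0.20703 mol × 85.00 g/mol = 17.597 g.
Actual mass collected = 17.597 g × 0.549 = 9.6608 g.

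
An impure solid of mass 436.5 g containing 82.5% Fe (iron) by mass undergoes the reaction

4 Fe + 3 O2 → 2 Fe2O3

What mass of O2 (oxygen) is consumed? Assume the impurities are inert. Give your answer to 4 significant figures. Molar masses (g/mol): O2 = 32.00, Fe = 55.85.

Mass of pure Fe = 436.5 g × 0.825 = 360.11 g.
n(Fe) = 360.11 g / 55.85 g/mol = 6.4479 mol.
From the equation the Fe:O2 mole ratio is 4:3, so n(O2) = 6.4479 × 3/4 = 4.8359 mol.
Mass of O2 = 4.8359 mol × 32.00 g/mol = 154.75 g.

154.7 g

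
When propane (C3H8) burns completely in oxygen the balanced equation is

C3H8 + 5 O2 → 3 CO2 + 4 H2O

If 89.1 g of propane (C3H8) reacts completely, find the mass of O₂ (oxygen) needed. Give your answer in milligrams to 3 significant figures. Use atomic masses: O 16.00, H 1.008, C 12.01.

M(C3H8) = 3(12.01) + 8(1.008) = 44.094 g/mol.
M(O2) = 2(16.00) = 32.00 g/mol.
n(C3H8) = 89.10 g / 44.094 g/mol = 2.021 mol.
From the equation the C3H8:O2 mole ratio is 1:5, so n(O2) = 2.021 × 5/1 = 10.10 mol.
Mass of O2 = 10.10 mol × 32.00 g/mol = 323.3 g.
Converting to mg: 323.3 g = 323000 mg.

323000 mg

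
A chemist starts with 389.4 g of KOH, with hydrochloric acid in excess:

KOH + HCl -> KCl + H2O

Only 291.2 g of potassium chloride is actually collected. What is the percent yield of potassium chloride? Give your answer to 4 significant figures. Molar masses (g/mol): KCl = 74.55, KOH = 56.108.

56.28 %

n(KOH) = 389.40 g / 56.108 g/mol = 6.9402 mol.
From the equation the KOH:KCl mole ratio is 1:1, so n(KCl) = 6.9402 × 1/1 = 6.9402 mol.
Mass of KCl = 6.9402 mol × 74.55 g/mol = 517.39 g.
This is the theoretical yield. Percent yield = 291.2 g / 517.39 g × 100% = 56.282%.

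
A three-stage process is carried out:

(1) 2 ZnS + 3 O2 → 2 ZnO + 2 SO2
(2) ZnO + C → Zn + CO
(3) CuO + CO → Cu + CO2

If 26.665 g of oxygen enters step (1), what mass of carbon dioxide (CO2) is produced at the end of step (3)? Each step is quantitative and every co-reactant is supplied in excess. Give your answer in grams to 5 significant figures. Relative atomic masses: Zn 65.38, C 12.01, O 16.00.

M(O2) = 2(16.00) = 32.00 g/mol.
M(CO2) = 12.01 + 2(16.00) = 44.01 g/mol.
n(O2) = 26.665 / 32.00 = 0.833281 mol.
Reaction (1): O2→ZnO ratio 3:2 ⇒ n(ZnO) = 0.555521 mol.
Reaction (2): ZnO→CO ratio 1:1 ⇒ n(CO) = 0.555521 mol.
Reaction (3): CO→CO2 ratio 1:1 ⇒ n(CO2) = 0.555521 mol.
Mass of CO2 = 0.555521 × 44.01 = 24.4485 g.

24.448 g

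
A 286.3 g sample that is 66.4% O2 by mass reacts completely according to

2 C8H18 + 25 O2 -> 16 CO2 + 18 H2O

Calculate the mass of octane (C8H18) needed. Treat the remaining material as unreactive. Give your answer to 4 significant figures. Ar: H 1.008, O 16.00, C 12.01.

Mass of pure O2 = 286.3 g × 0.664 = 190.10 g.
M(O2) = 2(16.00) = 32.00 g/mol.
M(C8H18) = 8(12.01) + 18(1.008) = 114.224 g/mol.
n(O2) = 190.10 g / 32.00 g/mol = 5.9407 mol.
From the equation the O2:C8H18 mole ratio is 25:2, so n(C8H18) = 5.9407 × 2/25 = 0.47526 mol.
Mass of C8H18 = 0.47526 mol × 114.224 g/mol = 54.286 g.

54.29 g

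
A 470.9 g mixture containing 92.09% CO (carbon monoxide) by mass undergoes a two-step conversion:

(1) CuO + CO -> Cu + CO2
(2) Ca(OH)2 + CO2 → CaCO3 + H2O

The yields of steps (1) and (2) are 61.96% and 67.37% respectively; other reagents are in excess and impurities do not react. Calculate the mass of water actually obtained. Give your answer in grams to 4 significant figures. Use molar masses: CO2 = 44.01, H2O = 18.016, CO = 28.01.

Pure CO = 470.9 × 0.9209 = 433.65 g.
n(CO) = 433.65 / 28.01 = 15.482 mol.
Step 1 (CO:CO2 = 1:1): theoretical n(CO2) = 15.482 mol; at 61.96% yield, n(CO2) = 9.5927 mol.
Step 2 (CO2:H2O = 1:1): theoretical n(H2O) = 9.5927 mol, so theoretical mass = 9.5927 × 18.016 = 172.82 g.
At 67.37% yield, actual mass of H2O = 172.82 × 0.6737 = 116.43 g.

116.4 g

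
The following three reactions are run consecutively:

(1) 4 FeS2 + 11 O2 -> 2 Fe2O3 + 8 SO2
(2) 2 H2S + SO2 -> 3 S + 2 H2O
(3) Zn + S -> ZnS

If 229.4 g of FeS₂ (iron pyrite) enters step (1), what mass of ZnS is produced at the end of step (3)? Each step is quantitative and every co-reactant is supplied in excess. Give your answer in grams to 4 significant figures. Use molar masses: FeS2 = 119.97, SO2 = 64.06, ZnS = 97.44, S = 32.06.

n(FeS2) = 229.4 / 119.97 = 1.9121 mol.
Reaction (1): FeS2→SO2 ratio 4:8 ⇒ n(SO2) = 3.8243 mol.
Reaction (2): SO2→S ratio 1:3 ⇒ n(S) = 11.473 mol.
Reaction (3): S→ZnS ratio 1:1 ⇒ n(ZnS) = 11.473 mol.
Mass of ZnS = 11.473 × 97.44 = 1117.9 g.

1118 g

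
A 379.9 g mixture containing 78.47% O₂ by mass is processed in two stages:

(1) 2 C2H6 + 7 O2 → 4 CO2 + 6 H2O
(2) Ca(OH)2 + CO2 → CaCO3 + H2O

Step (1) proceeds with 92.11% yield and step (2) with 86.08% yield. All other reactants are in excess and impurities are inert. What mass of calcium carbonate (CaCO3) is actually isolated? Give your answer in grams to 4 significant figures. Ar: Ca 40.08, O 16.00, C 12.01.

422.5 g

Pure O2 = 379.9 × 0.7847 = 298.11 g.
M(O2) = 2(16.00) = 32.00 g/mol.
M(CaCO3) = 40.08 + 12.01 + 3(16.00) = 100.09 g/mol.
n(O2) = 298.11 / 32.00 = 9.3159 mol.
Step 1 (O2:CO2 = 7:4): theoretical n(CO2) = 5.3233 mol; at 92.11% yield, n(CO2) = 4.9033 mol.
Step 2 (CO2:CaCO3 = 1:1): theoretical n(CaCO3) = 4.9033 mol, so theoretical mass = 4.9033 × 100.09 = 490.77 g.
At 86.08% yield, actual mass of CaCO3 = 490.77 × 0.8608 = 422.46 g.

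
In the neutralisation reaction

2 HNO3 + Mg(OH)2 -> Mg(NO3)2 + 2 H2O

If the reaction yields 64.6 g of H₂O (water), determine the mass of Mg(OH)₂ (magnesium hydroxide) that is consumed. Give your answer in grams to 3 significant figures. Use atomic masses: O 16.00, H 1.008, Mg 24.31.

M(H2O) = 2(1.008) + 16.00 = 18.016 g/mol.
M(Mg(OH)2) = 24.31 + 2(16.00) + 2(1.008) = 58.326 g/mol.
n(H2O) = 64.60 g / 18.016 g/mol = 3.586 mol.
From the equation the H2O:Mg(OH)2 mole ratio is 2:1, so n(Mg(OH)2) = 3.586 × 1/2 = 1.793 mol.
Mass of Mg(OH)2 = 1.793 mol × 58.326 g/mol = 104.6 g.

105 g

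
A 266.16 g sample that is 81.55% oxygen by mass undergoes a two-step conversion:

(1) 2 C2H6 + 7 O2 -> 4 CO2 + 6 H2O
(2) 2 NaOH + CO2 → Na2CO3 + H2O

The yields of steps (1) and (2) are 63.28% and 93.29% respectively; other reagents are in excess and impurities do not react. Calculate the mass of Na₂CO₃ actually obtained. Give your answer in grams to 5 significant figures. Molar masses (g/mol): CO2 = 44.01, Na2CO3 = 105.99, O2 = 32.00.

242.52 g

Pure O2 = 266.16 × 0.8155 = 217.053 g.
n(O2) = 217.053 / 32.00 = 6.78292 mol.
Step 1 (O2:CO2 = 7:4): theoretical n(CO2) = 3.87596 mol; at 63.28% yield, n(CO2) = 2.45270 mol.
Step 2 (CO2:Na2CO3 = 1:1): theoretical n(Na2CO3) = 2.45270 mol, so theoretical mass = 2.45270 × 105.99 = 259.962 g.
At 93.29% yield, actual mass of Na2CO3 = 259.962 × 0.9329 = 242.519 g.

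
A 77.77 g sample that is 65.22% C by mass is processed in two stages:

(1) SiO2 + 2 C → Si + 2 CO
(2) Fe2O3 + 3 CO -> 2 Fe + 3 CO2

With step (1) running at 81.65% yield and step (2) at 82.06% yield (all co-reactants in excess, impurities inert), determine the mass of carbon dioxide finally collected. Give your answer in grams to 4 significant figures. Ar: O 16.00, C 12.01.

Pure C = 77.77 × 0.6522 = 50.722 g.
M(C) = 12.01 g/mol.
M(CO2) = 12.01 + 2(16.00) = 44.01 g/mol.
n(C) = 50.722 / 12.01 = 4.2233 mol.
Step 1 (C:CO = 2:2): theoretical n(CO) = 4.2233 mol; at 81.65% yield, n(CO) = 3.4483 mol.
Step 2 (CO:CO2 = 3:3): theoretical n(CO2) = 3.4483 mol, so theoretical mass = 3.4483 × 44.01 = 151.76 g.
At 82.06% yield, actual mass of CO2 = 151.76 × 0.8206 = 124.53 g.

124.5 g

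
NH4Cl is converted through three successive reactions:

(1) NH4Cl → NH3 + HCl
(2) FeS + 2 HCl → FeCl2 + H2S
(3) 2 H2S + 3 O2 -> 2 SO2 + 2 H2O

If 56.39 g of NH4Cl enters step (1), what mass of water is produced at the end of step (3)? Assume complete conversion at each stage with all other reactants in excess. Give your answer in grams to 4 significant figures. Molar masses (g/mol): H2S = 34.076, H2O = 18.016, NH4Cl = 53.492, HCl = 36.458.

9.496 g

n(NH4Cl) = 56.39 / 53.492 = 1.0542 mol.
Reaction (1): NH4Cl→HCl ratio 1:1 ⇒ n(HCl) = 1.0542 mol.
Reaction (2): HCl→H2S ratio 2:1 ⇒ n(H2S) = 0.52709 mol.
Reaction (3): H2S→H2O ratio 2:2 ⇒ n(H2O) = 0.52709 mol.
Mass of H2O = 0.52709 × 18.016 = 9.4960 g.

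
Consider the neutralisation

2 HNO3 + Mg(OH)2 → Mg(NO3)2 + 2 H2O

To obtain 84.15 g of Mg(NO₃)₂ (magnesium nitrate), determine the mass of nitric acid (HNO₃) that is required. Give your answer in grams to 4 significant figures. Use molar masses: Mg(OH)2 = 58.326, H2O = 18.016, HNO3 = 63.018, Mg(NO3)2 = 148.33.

71.50 g

n(Mg(NO3)2) = 84.150 g / 148.33 g/mol = 0.56732 mol.
From the equation the Mg(NO3)2:HNO3 mole ratio is 1:2, so n(HNO3) = 0.56732 × 2/1 = 1.1346 mol.
Mass of HNO3 = 1.1346 mol × 63.018 g/mol = 71.502 g.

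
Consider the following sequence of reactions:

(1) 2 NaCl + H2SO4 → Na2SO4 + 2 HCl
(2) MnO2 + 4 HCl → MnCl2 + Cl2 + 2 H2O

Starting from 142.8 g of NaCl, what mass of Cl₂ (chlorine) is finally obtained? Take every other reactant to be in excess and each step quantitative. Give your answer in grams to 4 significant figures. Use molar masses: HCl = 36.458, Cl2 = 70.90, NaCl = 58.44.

43.31 g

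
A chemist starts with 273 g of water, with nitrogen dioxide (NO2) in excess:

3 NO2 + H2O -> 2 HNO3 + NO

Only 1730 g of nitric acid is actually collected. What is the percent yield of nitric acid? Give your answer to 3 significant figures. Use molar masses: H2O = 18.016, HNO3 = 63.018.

90.6 %

n(H2O) = 273.0 g / 18.016 g/mol = 15.15 mol.
From the equation the H2O:HNO3 mole ratio is 1:2, so n(HNO3) = 15.15 × 2/1 = 30.31 mol.
Mass of HNO3 = 30.31 mol × 63.018 g/mol = 1910 g.
This is the theoretical yield. Percent yield = 1730 g / 1910 g × 100% = 90.58%.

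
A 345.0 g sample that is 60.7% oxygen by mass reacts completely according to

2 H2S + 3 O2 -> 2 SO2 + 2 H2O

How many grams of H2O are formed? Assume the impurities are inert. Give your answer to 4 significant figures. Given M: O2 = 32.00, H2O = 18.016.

78.60 g

Mass of pure O2 = 345.0 g × 0.607 = 209.41 g.
n(O2) = 209.41 g / 32.00 g/mol = 6.5442 mol.
From the equation the O2:H2O mole ratio is 3:2, so n(H2O) = 6.5442 × 2/3 = 4.3628 mol.
Mass of H2O = 4.3628 mol × 18.016 g/mol = 78.600 g.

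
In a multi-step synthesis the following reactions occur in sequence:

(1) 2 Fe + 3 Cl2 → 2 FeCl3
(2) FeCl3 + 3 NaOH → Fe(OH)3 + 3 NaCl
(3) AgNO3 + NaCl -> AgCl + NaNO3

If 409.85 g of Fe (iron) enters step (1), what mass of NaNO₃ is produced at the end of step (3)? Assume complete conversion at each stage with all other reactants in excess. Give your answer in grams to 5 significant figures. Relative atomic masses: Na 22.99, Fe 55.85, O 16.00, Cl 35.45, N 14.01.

M(Fe) = 55.85 g/mol.
M(NaNO3) = 22.99 + 14.01 + 3(16.00) = 85.00 g/mol.
n(Fe) = 409.85 / 55.85 = 7.33841 mol.
Reaction (1): Fe→FeCl3 ratio 2:2 ⇒ n(FeCl3) = 7.33841 mol.
Reaction (2): FeCl3→NaCl ratio 1:3 ⇒ n(NaCl) = 22.0152 mol.
Reaction (3): NaCl→NaNO3 ratio 1:1 ⇒ n(NaNO3) = 22.0152 mol.
Mass of NaNO3 = 22.0152 × 85.00 = 1871.29 g.

1871.3 g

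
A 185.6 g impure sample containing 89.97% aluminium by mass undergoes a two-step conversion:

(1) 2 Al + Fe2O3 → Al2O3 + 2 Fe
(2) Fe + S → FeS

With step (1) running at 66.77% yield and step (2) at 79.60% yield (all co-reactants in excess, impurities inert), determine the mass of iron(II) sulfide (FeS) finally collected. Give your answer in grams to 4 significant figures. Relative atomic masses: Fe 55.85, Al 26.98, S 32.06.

Pure Al = 185.6 × 0.8997 = 166.98 g.
M(Al) = 26.98 g/mol.
M(FeS) = 55.85 + 32.06 = 87.91 g/mol.
n(Al) = 166.98 / 26.98 = 6.1892 mol.
Step 1 (Al:Fe = 2:2): theoretical n(Fe) = 6.1892 mol; at 66.77% yield, n(Fe) = 4.1325 mol.
Step 2 (Fe:FeS = 1:1): theoretical n(FeS) = 4.1325 mol, so theoretical mass = 4.1325 × 87.91 = 363.29 g.
At 79.60% yield, actual mass of FeS = 363.29 × 0.7960 = 289.18 g.

289.2 g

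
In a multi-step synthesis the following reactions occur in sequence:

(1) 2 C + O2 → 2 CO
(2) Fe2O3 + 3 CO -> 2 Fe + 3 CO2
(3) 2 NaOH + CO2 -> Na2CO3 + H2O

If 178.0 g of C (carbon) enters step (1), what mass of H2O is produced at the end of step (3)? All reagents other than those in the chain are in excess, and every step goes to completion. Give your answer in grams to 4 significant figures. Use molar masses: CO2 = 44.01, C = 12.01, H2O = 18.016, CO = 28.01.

n(C) = 178.0 / 12.01 = 14.821 mol.
Reaction (1): C→CO ratio 2:2 ⇒ n(CO) = 14.821 mol.
Reaction (2): CO→CO2 ratio 3:3 ⇒ n(CO2) = 14.821 mol.
Reaction (3): CO2→H2O ratio 1:1 ⇒ n(H2O) = 14.821 mol.
Mass of H2O = 14.821 × 18.016 = 267.01 g.

267.0 g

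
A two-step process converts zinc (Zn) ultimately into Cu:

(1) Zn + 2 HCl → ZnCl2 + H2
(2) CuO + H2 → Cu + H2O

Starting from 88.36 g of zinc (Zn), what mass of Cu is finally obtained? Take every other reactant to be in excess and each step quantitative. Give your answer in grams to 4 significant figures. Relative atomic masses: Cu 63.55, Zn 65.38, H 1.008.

M(Zn) = 65.38 g/mol.
M(Cu) = 63.55 g/mol.
n(Zn) = 88.360 / 65.38 = 1.3515 mol.
Step 1 gives a 1:1 ratio of Zn to H2, so n(H2) = 1.3515 mol.
In step 2 the H2:Cu ratio is 1:1, so n(Cu) = 1.3515 mol.
Mass of Cu = 1.3515 × 63.55 = 85.887 g.

85.89 g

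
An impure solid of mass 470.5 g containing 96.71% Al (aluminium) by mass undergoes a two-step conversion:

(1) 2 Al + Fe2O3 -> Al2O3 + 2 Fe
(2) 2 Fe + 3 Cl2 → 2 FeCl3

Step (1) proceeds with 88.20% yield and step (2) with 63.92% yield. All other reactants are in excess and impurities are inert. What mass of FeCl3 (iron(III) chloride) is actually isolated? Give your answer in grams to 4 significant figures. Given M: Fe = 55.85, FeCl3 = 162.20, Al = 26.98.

Pure Al = 470.5 × 0.9671 = 455.02 g.
n(Al) = 455.02 / 26.98 = 16.865 mol.
Step 1 (Al:Fe = 2:2): theoretical n(Fe) = 16.865 mol; at 88.20% yield, n(Fe) = 14.875 mol.
Step 2 (Fe:FeCl3 = 2:2): theoretical n(FeCl3) = 14.875 mol, so theoretical mass = 14.875 × 162.20 = 2412.7 g.
At 63.92% yield, actual mass of FeCl3 = 2412.7 × 0.6392 = 1542.2 g.

1542 g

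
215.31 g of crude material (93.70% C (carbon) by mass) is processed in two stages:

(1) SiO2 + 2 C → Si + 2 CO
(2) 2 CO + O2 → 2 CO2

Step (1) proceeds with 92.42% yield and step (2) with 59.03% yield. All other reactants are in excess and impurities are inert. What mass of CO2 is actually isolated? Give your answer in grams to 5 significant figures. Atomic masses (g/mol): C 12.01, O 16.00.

403.32 g

Pure C = 215.31 × 0.9370 = 201.745 g.
M(C) = 12.01 g/mol.
M(CO2) = 12.01 + 2(16.00) = 44.01 g/mol.
n(C) = 201.745 / 12.01 = 16.7981 mol.
Step 1 (C:CO = 2:2): theoretical n(CO) = 16.7981 mol; at 92.42% yield, n(CO) = 15.5248 mol.
Step 2 (CO:CO2 = 2:2): theoretical n(CO2) = 15.5248 mol, so theoretical mass = 15.5248 × 44.01 = 683.248 g.
At 59.03% yield, actual mass of CO2 = 683.248 × 0.5903 = 403.321 g.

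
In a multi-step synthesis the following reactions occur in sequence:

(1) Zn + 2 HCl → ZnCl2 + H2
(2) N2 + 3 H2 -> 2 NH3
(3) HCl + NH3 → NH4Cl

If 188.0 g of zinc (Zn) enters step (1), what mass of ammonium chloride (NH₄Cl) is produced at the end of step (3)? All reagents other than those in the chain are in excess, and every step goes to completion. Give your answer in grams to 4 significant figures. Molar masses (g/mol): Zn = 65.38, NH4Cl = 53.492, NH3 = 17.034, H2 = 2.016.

102.5 g

n(Zn) = 188.0 / 65.38 = 2.8755 mol.
Reaction (1): Zn→H2 ratio 1:1 ⇒ n(H2) = 2.8755 mol.
Reaction (2): H2→NH3 ratio 3:2 ⇒ n(NH3) = 1.9170 mol.
Reaction (3): NH3→NH4Cl ratio 1:1 ⇒ n(NH4Cl) = 1.9170 mol.
Mass of NH4Cl = 1.9170 × 53.492 = 102.54 g.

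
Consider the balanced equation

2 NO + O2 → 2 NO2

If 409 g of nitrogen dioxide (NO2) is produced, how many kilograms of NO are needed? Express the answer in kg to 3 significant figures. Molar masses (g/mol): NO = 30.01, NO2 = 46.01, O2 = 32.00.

n(NO2) = 409.0 g / 46.01 g/mol = 8.889 mol.
From the equation the NO2:NO mole ratio is 2:2, so n(NO) = 8.889 × 2/2 = 8.889 mol.
Mass of NO = 8.889 mol × 30.01 g/mol = 266.8 g.
Converting to kg: 266.8 g = 0.267 kg.

0.267 kg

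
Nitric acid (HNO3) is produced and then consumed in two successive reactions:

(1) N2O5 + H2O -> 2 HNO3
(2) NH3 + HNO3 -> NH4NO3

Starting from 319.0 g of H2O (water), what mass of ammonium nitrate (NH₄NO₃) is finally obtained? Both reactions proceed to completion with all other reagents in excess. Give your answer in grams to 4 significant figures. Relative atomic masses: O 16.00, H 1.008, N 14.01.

2835 g

M(H2O) = 2(1.008) + 16.00 = 18.016 g/mol.
M(NH4NO3) = 2(14.01) + 4(1.008) + 3(16.00) = 80.052 g/mol.
n(H2O) = 319.00 / 18.016 = 17.706 mol.
Step 1 gives a 1:2 ratio of H2O to HNO3, so n(HNO3) = 35.413 mol.
In step 2 the HNO3:NH4NO3 ratio is 1:1, so n(NH4NO3) = 35.413 mol.
Mass of NH4NO3 = 35.413 × 80.052 = 2834.9 g.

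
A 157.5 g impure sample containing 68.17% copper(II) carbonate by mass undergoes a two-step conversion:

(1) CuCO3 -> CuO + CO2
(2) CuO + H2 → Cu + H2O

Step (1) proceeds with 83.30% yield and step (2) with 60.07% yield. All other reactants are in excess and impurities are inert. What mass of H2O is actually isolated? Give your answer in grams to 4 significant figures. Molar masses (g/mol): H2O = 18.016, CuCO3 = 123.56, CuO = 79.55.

7.834 g

Pure CuCO3 = 157.5 × 0.6817 = 107.37 g.
n(CuCO3) = 107.37 / 123.56 = 0.86895 mol.
Step 1 (CuCO3:CuO = 1:1): theoretical n(CuO) = 0.86895 mol; at 83.30% yield, n(CuO) = 0.72384 mol.
Step 2 (CuO:H2O = 1:1): theoretical n(H2O) = 0.72384 mol, so theoretical mass = 0.72384 × 18.016 = 13.041 g.
At 60.07% yield, actual mass of H2O = 13.041 × 0.6007 = 7.8335 g.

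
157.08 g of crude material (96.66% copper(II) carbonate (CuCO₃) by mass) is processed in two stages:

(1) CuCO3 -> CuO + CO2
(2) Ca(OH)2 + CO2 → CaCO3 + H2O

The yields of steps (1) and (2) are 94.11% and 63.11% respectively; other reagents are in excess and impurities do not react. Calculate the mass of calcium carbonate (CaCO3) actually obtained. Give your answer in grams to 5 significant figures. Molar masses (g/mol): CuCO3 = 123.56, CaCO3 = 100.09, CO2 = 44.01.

Pure CuCO3 = 157.08 × 0.9666 = 151.834 g.
n(CuCO3) = 151.834 / 123.56 = 1.22882 mol.
Step 1 (CuCO3:CO2 = 1:1): theoretical n(CO2) = 1.22882 mol; at 94.11% yield, n(CO2) = 1.15645 mol.
Step 2 (CO2:CaCO3 = 1:1): theoretical n(CaCO3) = 1.15645 mol, so theoretical mass = 1.15645 × 100.09 = 115.749 g.
At 63.11% yield, actual mass of CaCO3 = 115.749 × 0.6311 = 73.0490 g.

73.049 g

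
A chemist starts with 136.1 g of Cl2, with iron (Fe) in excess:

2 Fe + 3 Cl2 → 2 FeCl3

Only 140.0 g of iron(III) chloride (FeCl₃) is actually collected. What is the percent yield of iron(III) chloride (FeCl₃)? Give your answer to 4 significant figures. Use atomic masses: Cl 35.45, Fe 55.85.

67.45 %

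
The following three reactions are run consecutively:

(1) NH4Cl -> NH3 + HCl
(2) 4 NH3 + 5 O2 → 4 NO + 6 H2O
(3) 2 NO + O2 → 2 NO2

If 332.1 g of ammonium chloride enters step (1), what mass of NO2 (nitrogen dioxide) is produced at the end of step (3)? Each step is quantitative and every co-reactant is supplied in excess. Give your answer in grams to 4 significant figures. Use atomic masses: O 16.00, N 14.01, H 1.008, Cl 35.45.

M(NH4Cl) = 14.01 + 4(1.008) + 35.45 = 53.492 g/mol.
M(NO2) = 14.01 + 2(16.00) = 46.01 g/mol.
n(NH4Cl) = 332.1 / 53.492 = 6.2084 mol.
Reaction (1): NH4Cl→NH3 ratio 1:1 ⇒ n(NH3) = 6.2084 mol.
Reaction (2): NH3→NO ratio 4:4 ⇒ n(NO) = 6.2084 mol.
Reaction (3): NO→NO2 ratio 2:2 ⇒ n(NO2) = 6.2084 mol.
Mass of NO2 = 6.2084 × 46.01 = 285.65 g.

285.6 g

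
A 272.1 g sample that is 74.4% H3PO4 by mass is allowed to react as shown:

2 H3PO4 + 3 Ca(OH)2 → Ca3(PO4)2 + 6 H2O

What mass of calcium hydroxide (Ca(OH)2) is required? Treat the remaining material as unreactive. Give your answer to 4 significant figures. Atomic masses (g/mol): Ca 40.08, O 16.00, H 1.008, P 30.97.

Mass of pure H3PO4 = 272.1 g × 0.744 = 202.44 g.
M(H3PO4) = 3(1.008) + 30.97 + 4(16.00) = 97.994 g/mol.
M(Ca(OH)2) = 40.08 + 2(16.00) + 2(1.008) = 74.096 g/mol.
n(H3PO4) = 202.44 g / 97.994 g/mol = 2.0659 mol.
From the equation the H3PO4:Ca(OH)2 mole ratio is 2:3, so n(Ca(OH)2) = 2.0659 × 3/2 = 3.0988 mol.
Mass of Ca(OH)2 = 3.0988 mol × 74.096 g/mol = 229.61 g.

229.6 g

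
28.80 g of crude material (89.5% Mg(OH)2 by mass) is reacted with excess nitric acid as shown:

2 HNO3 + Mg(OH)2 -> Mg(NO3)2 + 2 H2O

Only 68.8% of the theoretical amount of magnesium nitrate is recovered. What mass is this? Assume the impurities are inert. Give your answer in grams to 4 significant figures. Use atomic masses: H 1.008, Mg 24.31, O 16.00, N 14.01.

45.10 g

Pure Mg(OH)2 available = 28.80 g × 0.895 = 25.776 g.
M(Mg(OH)2) = 24.31 + 2(16.00) + 2(1.008) = 58.326 g/mol.
M(Mg(NO3)2) = 24.31 + 2(14.01) + 6(16.00) = 148.33 g/mol.
n(Mg(OH)2) = 25.776 g / 58.326 g/mol = 0.44193 mol.
From the equation the Mg(OH)2:Mg(NO3)2 mole ratio is 1:1, so n(Mg(NO3)2) = 0.44193 × 1/1 = 0.44193 mol.
Mass of Mg(NO3)2 = 0.44193 mol × 148.33 g/mol = 65.551 g.
Actual mass collected = 65.551 g × 0.688 = 45.099 g.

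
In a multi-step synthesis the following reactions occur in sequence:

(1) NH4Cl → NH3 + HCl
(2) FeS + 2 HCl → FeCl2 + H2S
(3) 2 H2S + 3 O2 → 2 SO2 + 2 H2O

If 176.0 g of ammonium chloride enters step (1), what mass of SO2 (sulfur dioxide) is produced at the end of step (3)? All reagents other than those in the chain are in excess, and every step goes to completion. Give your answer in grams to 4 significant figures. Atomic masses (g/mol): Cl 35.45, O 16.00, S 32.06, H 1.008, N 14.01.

M(NH4Cl) = 14.01 + 4(1.008) + 35.45 = 53.492 g/mol.
M(SO2) = 32.06 + 2(16.00) = 64.06 g/mol.
n(NH4Cl) = 176.0 / 53.492 = 3.2902 mol.
Reaction (1): NH4Cl→HCl ratio 1:1 ⇒ n(HCl) = 3.2902 mol.
Reaction (2): HCl→H2S ratio 2:1 ⇒ n(H2S) = 1.6451 mol.
Reaction (3): H2S→SO2 ratio 2:2 ⇒ n(SO2) = 1.6451 mol.
Mass of SO2 = 1.6451 × 64.06 = 105.39 g.

105.4 g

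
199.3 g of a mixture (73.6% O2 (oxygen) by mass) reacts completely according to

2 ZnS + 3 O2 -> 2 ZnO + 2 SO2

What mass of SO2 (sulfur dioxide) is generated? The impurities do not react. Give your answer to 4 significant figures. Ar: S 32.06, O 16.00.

Mass of pure O2 = 199.3 g × 0.736 = 146.68 g.
M(O2) = 2(16.00) = 32.00 g/mol.
M(SO2) = 32.06 + 2(16.00) = 64.06 g/mol.
n(O2) = 146.68 g / 32.00 g/mol = 4.5839 mol.
From the equation the O2:SO2 mole ratio is 3:2, so n(SO2) = 4.5839 × 2/3 = 3.0559 mol.
Mass of SO2 = 3.0559 mol × 64.06 g/mol = 195.76 g.

195.8 g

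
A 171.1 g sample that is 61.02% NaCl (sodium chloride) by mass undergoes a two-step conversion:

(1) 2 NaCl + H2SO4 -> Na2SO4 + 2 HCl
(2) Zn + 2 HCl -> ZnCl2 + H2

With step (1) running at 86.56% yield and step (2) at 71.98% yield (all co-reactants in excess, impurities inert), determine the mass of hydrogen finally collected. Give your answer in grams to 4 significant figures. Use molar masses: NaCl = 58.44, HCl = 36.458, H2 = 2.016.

1.122 g

Pure NaCl = 171.1 × 0.6102 = 104.41 g.
n(NaCl) = 104.41 / 58.44 = 1.7865 mol.
Step 1 (NaCl:HCl = 2:2): theoretical n(HCl) = 1.7865 mol; at 86.56% yield, n(HCl) = 1.5464 mol.
Step 2 (HCl:H2 = 2:1): theoretical n(H2) = 0.77321 mol, so theoretical mass = 0.77321 × 2.016 = 1.5588 g.
At 71.98% yield, actual mass of H2 = 1.5588 × 0.7198 = 1.1220 g.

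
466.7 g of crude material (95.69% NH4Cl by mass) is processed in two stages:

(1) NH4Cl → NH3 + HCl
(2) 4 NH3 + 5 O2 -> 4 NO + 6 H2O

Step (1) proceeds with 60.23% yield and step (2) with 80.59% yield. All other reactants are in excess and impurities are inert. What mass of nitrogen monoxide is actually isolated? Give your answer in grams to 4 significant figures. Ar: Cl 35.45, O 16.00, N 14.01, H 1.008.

121.6 g

Pure NH4Cl = 466.7 × 0.9569 = 446.59 g.
M(NH4Cl) = 14.01 + 4(1.008) + 35.45 = 53.492 g/mol.
M(NO) = 14.01 + 16.00 = 30.01 g/mol.
n(NH4Cl) = 446.59 / 53.492 = 8.3486 mol.
Step 1 (NH4Cl:NH3 = 1:1): theoretical n(NH3) = 8.3486 mol; at 60.23% yield, n(NH3) = 5.0284 mol.
Step 2 (NH3:NO = 4:4): theoretical n(NO) = 5.0284 mol, so theoretical mass = 5.0284 × 30.01 = 150.90 g.
At 80.59% yield, actual mass of NO = 150.90 × 0.8059 = 121.61 g.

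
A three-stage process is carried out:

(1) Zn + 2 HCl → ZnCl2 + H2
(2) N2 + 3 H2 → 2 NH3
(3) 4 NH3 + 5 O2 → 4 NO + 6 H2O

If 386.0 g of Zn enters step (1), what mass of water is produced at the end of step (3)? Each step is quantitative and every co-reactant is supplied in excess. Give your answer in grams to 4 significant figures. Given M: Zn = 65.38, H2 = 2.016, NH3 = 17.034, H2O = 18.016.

106.4 g

n(Zn) = 386.0 / 65.38 = 5.9039 mol.
Reaction (1): Zn→H2 ratio 1:1 ⇒ n(H2) = 5.9039 mol.
Reaction (2): H2→NH3 ratio 3:2 ⇒ n(NH3) = 3.9360 mol.
Reaction (3): NH3→H2O ratio 4:6 ⇒ n(H2O) = 5.9039 mol.
Mass of H2O = 5.9039 × 18.016 = 106.37 g.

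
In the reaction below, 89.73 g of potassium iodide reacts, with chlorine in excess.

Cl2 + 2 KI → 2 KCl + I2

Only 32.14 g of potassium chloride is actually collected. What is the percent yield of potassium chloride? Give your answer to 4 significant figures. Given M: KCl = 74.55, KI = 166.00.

n(KI) = 89.730 g / 166.00 g/mol = 0.54054 mol.
From the equation the KI:KCl mole ratio is 2:2, so n(KCl) = 0.54054 × 2/2 = 0.54054 mol.
Mass of KCl = 0.54054 mol × 74.55 g/mol = 40.297 g.
This is the theoretical yield. Percent yield = 32.14 g / 40.297 g × 100% = 79.757%.

79.76 %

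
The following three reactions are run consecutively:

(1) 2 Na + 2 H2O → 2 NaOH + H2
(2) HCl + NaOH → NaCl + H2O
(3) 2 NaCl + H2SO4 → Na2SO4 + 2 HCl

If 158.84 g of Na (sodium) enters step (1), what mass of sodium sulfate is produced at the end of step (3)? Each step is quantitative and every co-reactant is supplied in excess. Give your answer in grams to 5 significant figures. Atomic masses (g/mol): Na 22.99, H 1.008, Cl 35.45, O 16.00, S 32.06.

490.68 g

M(Na) = 22.99 g/mol.
M(Na2SO4) = 2(22.99) + 32.06 + 4(16.00) = 142.04 g/mol.
n(Na) = 158.84 / 22.99 = 6.90909 mol.
Reaction (1): Na→NaOH ratio 2:2 ⇒ n(NaOH) = 6.90909 mol.
Reaction (2): NaOH→NaCl ratio 1:1 ⇒ n(NaCl) = 6.90909 mol.
Reaction (3): NaCl→Na2SO4 ratio 2:1 ⇒ n(Na2SO4) = 3.45455 mol.
Mass of Na2SO4 = 3.45455 × 142.04 = 490.684 g.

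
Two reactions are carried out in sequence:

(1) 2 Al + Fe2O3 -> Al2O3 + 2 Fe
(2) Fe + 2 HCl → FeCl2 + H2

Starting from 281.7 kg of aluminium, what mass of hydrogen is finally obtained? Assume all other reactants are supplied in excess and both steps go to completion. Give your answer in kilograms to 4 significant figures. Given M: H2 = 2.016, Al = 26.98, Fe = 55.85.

21.05 kg

281.7 kg = 281700 g.
n(Al) = 281700 / 26.98 = 10441 mol.
Step 1 gives a 2:2 ratio of Al to Fe, so n(Fe) = 10441 mol.
In step 2 the Fe:H2 ratio is 1:1, so n(H2) = 10441 mol.
Mass of H2 = 10441 × 2.016 = 21049 g = 21.05 kg.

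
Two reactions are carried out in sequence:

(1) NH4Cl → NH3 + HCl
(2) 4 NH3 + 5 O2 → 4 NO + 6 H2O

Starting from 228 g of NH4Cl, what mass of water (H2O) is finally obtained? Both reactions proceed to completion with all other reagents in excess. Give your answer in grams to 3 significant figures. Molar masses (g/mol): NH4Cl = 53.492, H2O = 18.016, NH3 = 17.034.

n(NH4Cl) = 228.0 / 53.492 = 4.262 mol.
Step 1 gives a 1:1 ratio of NH4Cl to NH3, so n(NH3) = 4.262 mol.
In step 2 the NH3:H2O ratio is 4:6, so n(H2O) = 6.393 mol.
Mass of H2O = 6.393 × 18.016 = 115.2 g.

115 g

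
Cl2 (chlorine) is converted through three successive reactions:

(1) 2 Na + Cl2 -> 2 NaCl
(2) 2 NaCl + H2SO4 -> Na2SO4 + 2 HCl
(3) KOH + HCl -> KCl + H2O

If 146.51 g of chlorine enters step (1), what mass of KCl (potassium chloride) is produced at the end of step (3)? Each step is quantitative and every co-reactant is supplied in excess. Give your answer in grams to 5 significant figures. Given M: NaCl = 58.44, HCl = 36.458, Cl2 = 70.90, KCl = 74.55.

n(Cl2) = 146.51 / 70.90 = 2.06643 mol.
Reaction (1): Cl2→NaCl ratio 1:2 ⇒ n(NaCl) = 4.13286 mol.
Reaction (2): NaCl→HCl ratio 2:2 ⇒ n(HCl) = 4.13286 mol.
Reaction (3): HCl→KCl ratio 1:1 ⇒ n(KCl) = 4.13286 mol.
Mass of KCl = 4.13286 × 74.55 = 308.105 g.

308.10 g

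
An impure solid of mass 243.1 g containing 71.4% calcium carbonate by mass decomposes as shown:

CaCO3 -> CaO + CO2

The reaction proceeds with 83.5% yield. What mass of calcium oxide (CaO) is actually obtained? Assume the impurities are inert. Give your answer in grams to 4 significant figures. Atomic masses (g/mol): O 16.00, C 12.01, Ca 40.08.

81.21 g

Pure CaCO3 available = 243.1 g × 0.714 = 173.57 g.
M(CaCO3) = 40.08 + 12.01 + 3(16.00) = 100.09 g/mol.
M(CaO) = 40.08 + 16.00 = 56.08 g/mol.
n(CaCO3) = 173.57 g / 100.09 g/mol = 1.7342 mol.
From the equation the CaCO3:CaO mole ratio is 1:1, so n(CaO) = 1.7342 × 1/1 = 1.7342 mol.
Mass of CaO = 1.7342 mol × 56.08 g/mol = 97.252 g.
Actual mass collected = 97.252 g × 0.835 = 81.206 g.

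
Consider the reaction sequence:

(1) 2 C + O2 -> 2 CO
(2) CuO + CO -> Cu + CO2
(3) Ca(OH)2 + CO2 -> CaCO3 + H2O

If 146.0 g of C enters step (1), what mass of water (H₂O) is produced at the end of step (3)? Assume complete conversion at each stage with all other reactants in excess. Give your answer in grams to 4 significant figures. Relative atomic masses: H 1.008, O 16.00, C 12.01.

219.0 g

M(C) = 12.01 g/mol.
M(H2O) = 2(1.008) + 16.00 = 18.016 g/mol.
n(C) = 146.0 / 12.01 = 12.157 mol.
Reaction (1): C→CO ratio 2:2 ⇒ n(CO) = 12.157 mol.
Reaction (2): CO→CO2 ratio 1:1 ⇒ n(CO2) = 12.157 mol.
Reaction (3): CO2→H2O ratio 1:1 ⇒ n(H2O) = 12.157 mol.
Mass of H2O = 12.157 × 18.016 = 219.01 g.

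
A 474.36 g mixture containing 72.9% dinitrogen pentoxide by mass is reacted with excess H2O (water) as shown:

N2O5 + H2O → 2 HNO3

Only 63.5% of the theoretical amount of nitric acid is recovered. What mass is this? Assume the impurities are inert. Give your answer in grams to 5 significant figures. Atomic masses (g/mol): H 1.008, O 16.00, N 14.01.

Pure N2O5 available = 474.36 g × 0.729 = 345.808 g.
M(N2O5) = 2(14.01) + 5(16.00) = 108.02 g/mol.
M(HNO3) = 1.008 + 14.01 + 3(16.00) = 63.018 g/mol.
n(N2O5) = 345.808 g / 108.02 g/mol = 3.20134 mol.
From the equation the N2O5:HNO3 mole ratio is 1:2, so n(HNO3) = 3.20134 × 2/1 = 6.40267 mol.
Mass of HNO3 = 6.40267 mol × 63.018 g/mol = 403.484 g.
Actual mass collected = 403.484 g × 0.635 = 256.212 g.

256.21 g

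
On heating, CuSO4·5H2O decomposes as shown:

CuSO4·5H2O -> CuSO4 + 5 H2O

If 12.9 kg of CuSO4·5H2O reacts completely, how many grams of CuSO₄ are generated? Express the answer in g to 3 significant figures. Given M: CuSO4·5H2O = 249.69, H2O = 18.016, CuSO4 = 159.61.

8250 g

Convert: 12.9 kg = 12900 g.
n(CuSO4·5H2O) = 12900 g / 249.69 g/mol = 51.66 mol.
From the equation the CuSO4·5H2O:CuSO4 mole ratio is 1:1, so n(CuSO4) = 51.66 × 1/1 = 51.66 mol.
Mass of CuSO4 = 51.66 mol × 159.61 g/mol = 8246 g.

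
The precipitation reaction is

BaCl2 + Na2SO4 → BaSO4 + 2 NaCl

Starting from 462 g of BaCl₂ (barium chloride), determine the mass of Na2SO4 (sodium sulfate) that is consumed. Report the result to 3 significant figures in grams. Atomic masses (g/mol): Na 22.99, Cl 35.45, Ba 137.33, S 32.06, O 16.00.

315 g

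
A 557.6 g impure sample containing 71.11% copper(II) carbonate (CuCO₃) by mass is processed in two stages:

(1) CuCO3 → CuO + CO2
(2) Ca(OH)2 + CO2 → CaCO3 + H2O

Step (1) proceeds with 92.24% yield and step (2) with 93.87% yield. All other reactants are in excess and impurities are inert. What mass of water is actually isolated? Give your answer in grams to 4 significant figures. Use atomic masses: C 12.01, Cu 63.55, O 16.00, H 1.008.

50.06 g

Pure CuCO3 = 557.6 × 0.7111 = 396.51 g.
M(CuCO3) = 63.55 + 12.01 + 3(16.00) = 123.56 g/mol.
M(H2O) = 2(1.008) + 16.00 = 18.016 g/mol.
n(CuCO3) = 396.51 / 123.56 = 3.2090 mol.
Step 1 (CuCO3:CO2 = 1:1): theoretical n(CO2) = 3.2090 mol; at 92.24% yield, n(CO2) = 2.9600 mol.
Step 2 (CO2:H2O = 1:1): theoretical n(H2O) = 2.9600 mol, so theoretical mass = 2.9600 × 18.016 = 53.328 g.
At 93.87% yield, actual mass of H2O = 53.328 × 0.9387 = 50.059 g.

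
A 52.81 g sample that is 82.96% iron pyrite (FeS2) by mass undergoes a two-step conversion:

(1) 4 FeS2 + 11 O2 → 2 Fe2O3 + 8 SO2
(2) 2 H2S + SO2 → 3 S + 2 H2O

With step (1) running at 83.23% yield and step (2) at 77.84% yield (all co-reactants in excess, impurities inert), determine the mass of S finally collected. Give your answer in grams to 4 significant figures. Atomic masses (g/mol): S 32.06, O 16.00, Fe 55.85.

45.51 g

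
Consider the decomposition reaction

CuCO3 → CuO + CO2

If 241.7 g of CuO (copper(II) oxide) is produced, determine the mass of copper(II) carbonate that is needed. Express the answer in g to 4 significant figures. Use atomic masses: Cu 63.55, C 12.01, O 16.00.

375.4 g

M(CuO) = 63.55 + 16.00 = 79.55 g/mol.
M(CuCO3) = 63.55 + 12.01 + 3(16.00) = 123.56 g/mol.
n(CuO) = 241.70 g / 79.55 g/mol = 3.0383 mol.
From the equation the CuO:CuCO3 mole ratio is 1:1, so n(CuCO3) = 3.0383 × 1/1 = 3.0383 mol.
Mass of CuCO3 = 3.0383 mol × 123.56 g/mol = 375.42 g.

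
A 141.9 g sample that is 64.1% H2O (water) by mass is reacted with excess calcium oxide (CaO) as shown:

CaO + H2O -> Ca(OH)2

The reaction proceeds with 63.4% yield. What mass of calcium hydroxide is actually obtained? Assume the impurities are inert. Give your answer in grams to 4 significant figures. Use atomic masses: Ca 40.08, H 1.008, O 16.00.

237.2 g

Pure H2O available = 141.9 g × 0.641 = 90.958 g.
M(H2O) = 2(1.008) + 16.00 = 18.016 g/mol.
M(Ca(OH)2) = 40.08 + 2(16.00) + 2(1.008) = 74.096 g/mol.
n(H2O) = 90.958 g / 18.016 g/mol = 5.0487 mol.
From the equation the H2O:Ca(OH)2 mole ratio is 1:1, so n(Ca(OH)2) = 5.0487 × 1/1 = 5.0487 mol.
Mass of Ca(OH)2 = 5.0487 mol × 74.096 g/mol = 374.09 g.
Actual mass collected = 374.09 g × 0.634 = 237.17 g.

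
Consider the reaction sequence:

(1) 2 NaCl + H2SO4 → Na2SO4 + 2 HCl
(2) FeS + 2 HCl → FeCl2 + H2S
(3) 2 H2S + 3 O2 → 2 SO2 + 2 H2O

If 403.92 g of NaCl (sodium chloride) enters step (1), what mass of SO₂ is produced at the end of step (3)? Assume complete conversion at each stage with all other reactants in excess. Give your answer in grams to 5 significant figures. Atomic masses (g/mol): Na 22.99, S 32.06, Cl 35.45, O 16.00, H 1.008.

221.38 g

M(NaCl) = 22.99 + 35.45 = 58.44 g/mol.
M(SO2) = 32.06 + 2(16.00) = 64.06 g/mol.
n(NaCl) = 403.92 / 58.44 = 6.91170 mol.
Reaction (1): NaCl→HCl ratio 2:2 ⇒ n(HCl) = 6.91170 mol.
Reaction (2): HCl→H2S ratio 2:1 ⇒ n(H2S) = 3.45585 mol.
Reaction (3): H2S→SO2 ratio 2:2 ⇒ n(SO2) = 3.45585 mol.
Mass of SO2 = 3.45585 × 64.06 = 221.382 g.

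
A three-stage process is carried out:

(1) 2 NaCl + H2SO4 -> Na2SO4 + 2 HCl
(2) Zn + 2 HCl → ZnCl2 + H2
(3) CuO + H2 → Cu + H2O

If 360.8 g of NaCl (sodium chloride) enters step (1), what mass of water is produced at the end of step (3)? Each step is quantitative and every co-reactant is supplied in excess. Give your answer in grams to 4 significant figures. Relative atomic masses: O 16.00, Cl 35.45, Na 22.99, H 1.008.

M(NaCl) = 22.99 + 35.45 = 58.44 g/mol.
M(H2O) = 2(1.008) + 16.00 = 18.016 g/mol.
n(NaCl) = 360.8 / 58.44 = 6.1739 mol.
Reaction (1): NaCl→HCl ratio 2:2 ⇒ n(HCl) = 6.1739 mol.
Reaction (2): HCl→H2 ratio 2:1 ⇒ n(H2) = 3.0869 mol.
Reaction (3): H2→H2O ratio 1:1 ⇒ n(H2O) = 3.0869 mol.
Mass of H2O = 3.0869 × 18.016 = 55.614 g.

55.61 g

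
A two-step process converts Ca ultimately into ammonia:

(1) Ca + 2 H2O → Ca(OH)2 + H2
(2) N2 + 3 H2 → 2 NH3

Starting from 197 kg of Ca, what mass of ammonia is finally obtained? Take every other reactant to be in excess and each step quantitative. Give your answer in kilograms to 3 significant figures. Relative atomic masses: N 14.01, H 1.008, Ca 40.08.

55.8 kg

M(Ca) = 40.08 g/mol.
M(NH3) = 14.01 + 3(1.008) = 17.034 g/mol.
197 kg = 197000 g.
n(Ca) = 197000 / 40.08 = 4915 mol.
Step 1 gives a 1:1 ratio of Ca to H2, so n(H2) = 4915 mol.
In step 2 the H2:NH3 ratio is 3:2, so n(NH3) = 3277 mol.
Mass of NH3 = 3277 × 17.034 = 55820 g = 55.8 kg.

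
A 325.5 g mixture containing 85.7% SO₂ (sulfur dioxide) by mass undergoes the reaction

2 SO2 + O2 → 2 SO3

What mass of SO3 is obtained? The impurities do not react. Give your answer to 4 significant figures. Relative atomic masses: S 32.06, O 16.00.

348.6 g

Mass of pure SO2 = 325.5 g × 0.857 = 278.95 g.
M(SO2) = 32.06 + 2(16.00) = 64.06 g/mol.
M(SO3) = 32.06 + 3(16.00) = 80.06 g/mol.
n(SO2) = 278.95 g / 64.06 g/mol = 4.3546 mol.
From the equation the SO2:SO3 mole ratio is 2:2, so n(SO3) = 4.3546 × 2/2 = 4.3546 mol.
Mass of SO3 = 4.3546 mol × 80.06 g/mol = 348.63 g.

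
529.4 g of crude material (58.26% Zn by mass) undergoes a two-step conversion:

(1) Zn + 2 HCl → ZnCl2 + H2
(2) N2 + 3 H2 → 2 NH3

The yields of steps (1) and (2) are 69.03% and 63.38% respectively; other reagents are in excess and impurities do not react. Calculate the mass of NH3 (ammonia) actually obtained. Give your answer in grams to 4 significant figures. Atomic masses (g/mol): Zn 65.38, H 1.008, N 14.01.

23.44 g

Pure Zn = 529.4 × 0.5826 = 308.43 g.
M(Zn) = 65.38 g/mol.
M(NH3) = 14.01 + 3(1.008) = 17.034 g/mol.
n(Zn) = 308.43 / 65.38 = 4.7175 mol.
Step 1 (Zn:H2 = 1:1): theoretical n(H2) = 4.7175 mol; at 69.03% yield, n(H2) = 3.2565 mol.
Step 2 (H2:NH3 = 3:2): theoretical n(NH3) = 2.1710 mol, so theoretical mass = 2.1710 × 17.034 = 36.980 g.
At 63.38% yield, actual mass of NH3 = 36.980 × 0.6338 = 23.438 g.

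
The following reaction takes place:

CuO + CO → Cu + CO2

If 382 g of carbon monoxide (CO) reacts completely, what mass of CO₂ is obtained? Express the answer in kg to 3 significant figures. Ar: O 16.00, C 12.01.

M(CO) = 12.01 + 16.00 = 28.01 g/mol.
M(CO2) = 12.01 + 2(16.00) = 44.01 g/mol.
n(CO) = 382.0 g / 28.01 g/mol = 13.64 mol.
From the equation the CO:CO2 mole ratio is 1:1, so n(CO2) = 13.64 × 1/1 = 13.64 mol.
Mass of CO2 = 13.64 mol × 44.01 g/mol = 600.2 g.
Converting to kg: 600.2 g = 0.600 kg.

0.600 kg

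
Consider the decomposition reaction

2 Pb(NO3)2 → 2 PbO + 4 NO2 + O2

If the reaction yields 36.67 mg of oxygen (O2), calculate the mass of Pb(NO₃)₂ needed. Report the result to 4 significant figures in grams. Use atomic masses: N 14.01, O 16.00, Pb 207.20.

M(O2) = 2(16.00) = 32.00 g/mol.
M(Pb(NO3)2) = 207.20 + 2(14.01) + 6(16.00) = 331.22 g/mol.
Convert: 36.67 mg = 0.036670 g.
n(O2) = 0.036670 g / 32.00 g/mol = 0.0011459 mol.
From the equation the O2:Pb(NO3)2 mole ratio is 1:2, so n(Pb(NO3)2) = 0.0011459 × 2/1 = 0.0022919 mol.
Mass of Pb(NO3)2 = 0.0022919 mol × 331.22 g/mol = 0.75911 g.

0.7591 g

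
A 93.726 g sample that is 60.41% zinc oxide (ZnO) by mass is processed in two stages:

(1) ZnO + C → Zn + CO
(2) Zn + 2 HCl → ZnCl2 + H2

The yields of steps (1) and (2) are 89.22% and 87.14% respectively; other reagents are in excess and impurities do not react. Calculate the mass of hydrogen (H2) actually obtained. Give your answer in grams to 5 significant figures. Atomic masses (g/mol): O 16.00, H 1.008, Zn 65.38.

Pure ZnO = 93.726 × 0.6041 = 56.6199 g.
M(ZnO) = 65.38 + 16.00 = 81.38 g/mol.
M(H2) = 2(1.008) = 2.016 g/mol.
n(ZnO) = 56.6199 / 81.38 = 0.695747 mol.
Step 1 (ZnO:Zn = 1:1): theoretical n(Zn) = 0.695747 mol; at 89.22% yield, n(Zn) = 0.620745 mol.
Step 2 (Zn:H2 = 1:1): theoretical n(H2) = 0.620745 mol, so theoretical mass = 0.620745 × 2.016 = 1.25142 g.
At 87.14% yield, actual mass of H2 = 1.25142 × 0.8714 = 1.09049 g.

1.0905 g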